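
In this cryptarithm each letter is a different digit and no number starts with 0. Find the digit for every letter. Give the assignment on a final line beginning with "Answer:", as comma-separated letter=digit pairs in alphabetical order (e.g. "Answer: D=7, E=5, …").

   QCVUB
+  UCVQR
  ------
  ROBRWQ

Step 1. [col 1: B + R ≡ Q (mod 10)] several values work for Q in column 1 (B + R ≡ Q (mod 10), carry-in 0); try Q=7. So Q=7.
Step 2. [col 1: B + R ≡ Q (mod 10)] several values work for R in column 1 (B + R ≡ Q (mod 10), carry-in 0); try R=1 ⇒ R=1.
Step 3. [col 1: B + R ≡ Q (mod 10)] from column 1 (R=1, Q=7, carry-in 0, digits 1,7 already taken and all letters distinct): B must equal 6, so B=6.
Step 4. [col 2: U + Q ≡ W (mod 10)] column 2 (U + Q ≡ W (mod 10), carry-in 0) doesn't pin U yet; pick U=5 and continue, so U=5.
Step 5. [col 2: U + Q ≡ W (mod 10)] from column 2 (U=5, Q=7, carry-in 0, digits 1,5,6,7 already taken and all letters distinct): W must equal 2. So W=2.
Step 6. [col 3: V + V ≡ R (mod 10)] from column 3 (R=1, carry-in 1, digits 1,2,5,6,7 already taken and all letters distinct): V must equal 0, so V=0.
Step 7. [col 4: C + C ≡ B (mod 10)] no forcing yet in column 4 (carry-in 0); C=8 is free and consistent — try it. So C=8.
Step 8. [col 5: Q + U ≡ O (mod 10)] from column 5 (Q=7, U=5, carry-in 1, digits 0,1,2,5,6,7,8 already taken and all letters distinct): O must equal 3, so O=3.

Answer: B=6, C=8, O=3, Q=7, R=1, U=5, V=0, W=2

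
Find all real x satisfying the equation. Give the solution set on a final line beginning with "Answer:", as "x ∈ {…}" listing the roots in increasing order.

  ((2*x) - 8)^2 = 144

Step 1. [((2*x) - 8)^2 = 144] √ both sides: 144 ≥ 0 gives two branches, so sqrt: (2*x) - 8 = 12 or -12.
Step 2. [(2*x) - 8 = 12 or -12] add 8: x sits inside (… - 8). So sub: 2*x = 20 or -4.
Step 3. [2*x = 20 or -4] LHS = 2·(…); ÷2 both sides ⇒ div: x = 10 or -2.

Answer: x ∈ {-2, 10}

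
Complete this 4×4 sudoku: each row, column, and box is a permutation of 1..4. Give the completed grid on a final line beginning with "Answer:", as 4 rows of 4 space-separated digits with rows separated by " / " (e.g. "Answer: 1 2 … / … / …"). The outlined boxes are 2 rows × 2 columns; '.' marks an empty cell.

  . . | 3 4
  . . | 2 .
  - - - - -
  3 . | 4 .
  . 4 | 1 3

Step 1. [r3c2∈{1,2}] in row 3, 1 fits only at r3c2. So r3c2=1.
Step 2. [r1c1∈{1,2}] in row 1, 1 fits only at r1c1. So r1c1=1.
Step 3. [r2c2∈{3}] only 3 remains possible at r2c2, so r2c2=3.
Step 4. [r3c4∈{2}] r3c4 is down to just 2, so r3c4=2.
Step 5. [r1c2∈{2}] only 2 remains possible at r1c2 ⇒ r1c2=2.
Step 6. [r2c4∈{1}] r2c4's peers cover all but 1, so r2c4=1.
Step 7. [r4c1∈{2}] r4c1 is down to just 2. So r4c1=2.
Step 8. [r2c1∈{4}] r2c1 is down to just 4, so r2c1=4.

Answer: 1 2 3 4 / 4 3 2 1 / 3 1 4 2 / 2 4 1 3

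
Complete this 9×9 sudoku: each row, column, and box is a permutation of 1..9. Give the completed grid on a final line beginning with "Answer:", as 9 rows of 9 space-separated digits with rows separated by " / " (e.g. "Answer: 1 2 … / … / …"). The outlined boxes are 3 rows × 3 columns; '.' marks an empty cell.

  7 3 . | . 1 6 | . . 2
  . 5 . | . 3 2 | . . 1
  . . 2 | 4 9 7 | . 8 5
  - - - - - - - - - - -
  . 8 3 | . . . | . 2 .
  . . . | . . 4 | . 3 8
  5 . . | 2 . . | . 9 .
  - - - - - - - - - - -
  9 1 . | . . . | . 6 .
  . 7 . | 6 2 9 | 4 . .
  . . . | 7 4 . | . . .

Step 1. [r9c6∈{1,3,5,8}] across box 8, 1 lands solely at r9c6, so r9c6=1.
Step 2. [r3c2∈{6}] r3c2 is down to just 6. So r3c2=6.
Step 3. [r4c6∈{5}] nothing but 5 survives at r4c6 ⇒ r4c6=5.
Step 4. [r5c7∈{1,5,6,7}] 5 has one home in row 5: r5c7 ⇒ r5c7=5.
Step 5. [r8c9∈{3}] nothing but 3 survives at r8c9. So r8c9=3.
Step 6. [r7c3∈{4,5,8}] r7c3 is the only open cell in row 7 admitting 4 ⇒ r7c3=4.
Step 7. [r8c1∈{8}] r8c1 has the single candidate 8, so r8c1=8.
Step 8. [r2c7∈{6,7,9}] row 2 places 6 nowhere but r2c7 ⇒ r2c7=6.
Step 9. [r9c7∈{2,8,9}] r9c7 is the only open cell in row 9 admitting 8 ⇒ r9c7=8.
Step 10. [r7c9∈{7}] r7c9 is down to just 7. So r7c9=7.
Step 11. [r7c4∈{3,5,8}] r7c4 is the only open cell in col 4 admitting 3. So r7c4=3.
Step 12. [r2c3∈{8,9}] 9 has one home in row 2: r2c3. So r2c3=9.
Step 13. [r9c1∈{2,3,6}] in row 9, 3 fits only at r9c1, so r9c1=3.
Step 14. [r9c3∈{5,6}] 6 has one home in row 9: r9c3 ⇒ r9c3=6.
Step 15. [r5c1∈{1,2,6}] across col 1, 2 lands solely at r5c1. So r5c1=2.
Step 16. [r4c1∈{1,4,6}] 6 has one home in col 1: r4c1, so r4c1=6.
Step 17. [r4c5∈{7}] r4c5's peers cover all but 7. So r4c5=7.
Step 18. [r5c3∈{1,7}] 7 has one home in row 5: r5c3, so r5c3=7.
Step 19. [r4c4∈{1,9}] in row 4, 9 fits only at r4c4, so r4c4=9.
Step 20. [r6c9∈{4,6}] 6 has one home in col 9: r6c9 ⇒ r6c9=6.
Step 21. [r6c5∈{8}] only 8 remains possible at r6c5, so r6c5=8.
Step 22. [r2c4∈{8}] r2c4's peers cover all but 8, so r2c4=8.
Step 23. [r8c3∈{5}] r8c3 has the single candidate 5 ⇒ r8c3=5.
Step 24. [r6c7∈{1,7}] row 6 places 7 nowhere but r6c7, so r6c7=7.
Step 25. [r2c1∈{4}] r2c1 is down to just 4. So r2c1=4.
Step 26. [r6c6∈{3}] only 3 remains possible at r6c6, so r6c6=3.
Step 27. [r1c7∈{9}] r1c7's peers cover all but 9 ⇒ r1c7=9.
Step 28. [r3c1∈{1}] nothing but 1 survives at r3c1 ⇒ r3c1=1.
Step 29. [r4c7∈{1}] nothing but 1 survives at r4c7 ⇒ r4c7=1.
Step 30. [r1c8∈{4}] r1c8 has the single candidate 4. So r1c8=4.
Step 31. [r5c5∈{6}] only 6 remains possible at r5c5 ⇒ r5c5=6.
Step 32. [r6c2∈{4}] nothing but 4 survives at r6c2. So r6c2=4.
Step 33. [r9c2∈{2}] only 2 remains possible at r9c2 ⇒ r9c2=2.
Step 34. [r6c3∈{1}] nothing but 1 survives at r6c3 ⇒ r6c3=1.
Step 35. [r2c8∈{7}] r2c8 is down to just 7, so r2c8=7.
Step 36. [r1c3∈{8}] r1c3 has the single candidate 8 ⇒ r1c3=8.
Step 37. [r7c6∈{8}] r7c6's peers cover all but 8 ⇒ r7c6=8.
Step 38. [r8c8∈{1}] r8c8 is down to just 1 ⇒ r8c8=1.
Step 39. [r9c9∈{9}] r9c9 is down to just 9, so r9c9=9.
Step 40. [r4c9∈{4}] r4c9 has the single candidate 4 ⇒ r4c9=4.
Step 41. [r1c4∈{5}] r1c4 is down to just 5 ⇒ r1c4=5.
Step 42. [r9c8∈{5}] nothing but 5 survives at r9c8. So r9c8=5.
Step 43. [r7c5∈{5}] only 5 remains possible at r7c5 ⇒ r7c5=5.
Step 44. [r3c7∈{3}] only 3 remains possible at r3c7 ⇒ r3c7=3.
Step 45. [r7c7∈{2}] only 2 remains possible at r7c7, so r7c7=2.
Step 46. [r5c4∈{1}] r5c4 has the single candidate 1. So r5c4=1.
Step 47. [r5c2∈{9}] r5c2 has the single candidate 9 ⇒ r5c2=9.

Answer: 7 3 8 5 1 6 9 4 2 / 4 5 9 8 3 2 6 7 1 / 1 6 2 4 9 7 3 8 5 / 6 8 3 9 7 5 1 2 4 / 2 9 7 1 6 4 5 3 8 / 5 4 1 2 8 3 7 9 6 / 9 1 4 3 5 8 2 6 7 / 8 7 5 6 2 9 4 1 3 / 3 2 6 7 4 1 8 5 9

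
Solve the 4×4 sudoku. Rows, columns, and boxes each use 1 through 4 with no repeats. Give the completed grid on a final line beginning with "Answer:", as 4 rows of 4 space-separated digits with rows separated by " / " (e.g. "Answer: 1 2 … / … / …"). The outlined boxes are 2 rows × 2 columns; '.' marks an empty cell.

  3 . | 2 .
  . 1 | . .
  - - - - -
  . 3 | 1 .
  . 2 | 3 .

Step 1. [r4c4∈{4}] nothing but 4 survives at r4c4 ⇒ r4c4=4.
Step 2. [r1c2∈{4}] only 4 remains possible at r1c2 ⇒ r1c2=4.
Step 3. [r4c1∈{1}] r4c1 has the single candidate 1 ⇒ r4c1=1.
Step 4. [r3c4∈{2}] r3c4's peers cover all but 2. So r3c4=2.
Step 5. [r2c4∈{3}] r2c4's peers cover all but 3. So r2c4=3.
Step 6. [r1c4∈{1}] r1c4's peers cover all but 1. So r1c4=1.
Step 7. [r3c1∈{4}] r3c1 has the single candidate 4. So r3c1=4.
Step 8. [r2c3∈{4}] r2c3 is down to just 4, so r2c3=4.
Step 9. [r2c1∈{2}] r2c1 has the single candidate 2, so r2c1=2.

Answer: 3 4 2 1 / 2 1 4 3 / 4 3 1 2 / 1 2 3 4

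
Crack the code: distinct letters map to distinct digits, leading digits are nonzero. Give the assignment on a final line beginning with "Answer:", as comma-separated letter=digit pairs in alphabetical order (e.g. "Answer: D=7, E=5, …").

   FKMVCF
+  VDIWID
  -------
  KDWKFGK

Step 1. [col 1: F + D ≡ K (mod 10)] column 1 (F + D ≡ K (mod 10), carry-in 0) doesn't pin K yet; pick K=1 and continue. So K=1.
Step 2. [col 1: F + D ≡ K (mod 10)] several values work for D in column 1 (F + D ≡ K (mod 10), carry-in 0); try D=5 ⇒ D=5.
Step 3. [col 1: F + D ≡ K (mod 10)] from column 1 (D=5, K=1, carry-in 0, digits 1,5 already taken and all letters distinct): F must equal 6. So F=6.
Step 4. [col 2: C + I ≡ G (mod 10)] several values work for I in column 2 (C + I ≡ G (mod 10), carry-in 1); try I=2 ⇒ I=2.
Step 5. [col 2: C + I ≡ G (mod 10)] column 2 (C + I ≡ G (mod 10), carry-in 1) doesn't pin G yet; pick G=3 and continue, so G=3.
Step 6. [col 2: C + I ≡ G (mod 10)] in column 2 we have C+I≡G with carry-in 1; given I=2, G=3 and digits 1,2,3,5,6 already taken and all letters distinct, that pins C to 0 ⇒ C=0.
Step 7. [col 3: V + W ≡ F (mod 10)] column 3 (V + W ≡ F (mod 10), carry-in 0) doesn't pin V yet; pick V=9 and continue, so V=9.
Step 8. [col 3: V + W ≡ F (mod 10)] from column 3 (V=9, F=6, carry-in 0, digits 0,1,2,3,5,6,9 already taken and all letters distinct): W must equal 7, so W=7.
Step 9. [col 4: M + I ≡ K (mod 10)] column 4 reads M+I+carry(1)=K with I=2, K=1; with digits 0,1,2,3,5,6,7,9 already taken and all letters distinct, the only value for M is 8. So M=8.

Answer: C=0, D=5, F=6, G=3, I=2, K=1, M=8, V=9, W=7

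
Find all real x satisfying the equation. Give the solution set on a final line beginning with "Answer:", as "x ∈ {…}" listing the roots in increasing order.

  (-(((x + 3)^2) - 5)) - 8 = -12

Step 1. [(-(((x + 3)^2) - 5)) - 8 = -12] -8 is outermost — add 8 both sides ⇒ sub: -(((x + 3)^2) - 5) = -4.
Step 2. [-(((x + 3)^2) - 5) = -4] leading − — multiply by −1, so neg: ((x + 3)^2) - 5 = 4.
Step 3. [((x + 3)^2) - 5 = 4] 5 comes off first (add 5), so sub: (x + 3)^2 = 9.
Step 4. [(x + 3)^2 = 9] √ both sides: 9 ≥ 0 gives two branches. So sqrt: x + 3 = 3 or -3.
Step 5. [x + 3 = 3 or -3] subtract 3: x sits inside (… + 3). So sub: x = 0 or -6.

Answer: x ∈ {-6, 0}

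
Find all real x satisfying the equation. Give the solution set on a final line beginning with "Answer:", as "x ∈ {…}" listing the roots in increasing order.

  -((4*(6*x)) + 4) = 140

Step 1. [-((4*(6*x)) + 4) = 140] flip signs both sides. So neg: (4*(6*x)) + 4 = -140.
Step 2. [(4*(6*x)) + 4 = -140] common factor 4 (LHS and -140) — divide through, so factor: (6*x) + 1 = -35.
Step 3. [(6*x) + 1 = -35] peel the +1: subtract 1 from each side. So sub: 6*x = -36.
Step 4. [6*x = -36] leading coefficient 6: divide by 6. So div: x = -6.

Answer: x ∈ {-6}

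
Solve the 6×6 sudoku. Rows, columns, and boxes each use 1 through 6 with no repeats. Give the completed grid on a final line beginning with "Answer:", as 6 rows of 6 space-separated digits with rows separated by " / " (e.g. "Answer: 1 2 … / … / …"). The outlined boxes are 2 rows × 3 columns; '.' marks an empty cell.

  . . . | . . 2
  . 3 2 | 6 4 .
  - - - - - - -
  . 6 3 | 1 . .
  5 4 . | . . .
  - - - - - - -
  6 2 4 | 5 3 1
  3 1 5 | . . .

Step 1. [r1c5∈{1,5}] 1 has one home in col 5: r1c5 ⇒ r1c5=1.
Step 2. [r3c6∈{4,5}] r3c6 is the only open cell in row 3 admitting 4. So r3c6=4.
Step 3. [r6c6∈{6}] nothing but 6 survives at r6c6, so r6c6=6.
Step 4. [r6c5∈{2}] r6c5 is down to just 2 ⇒ r6c5=2.
Step 5. [r4c6∈{3}] nothing but 3 survives at r4c6. So r4c6=3.
Step 6. [r4c3∈{1}] nothing but 1 survives at r4c3, so r4c3=1.
Step 7. [r2c6∈{5}] only 5 remains possible at r2c6. So r2c6=5.
Step 8. [r6c4∈{4}] r6c4 has the single candidate 4, so r6c4=4.
Step 9. [r1c1∈{4}] r1c1's peers cover all but 4. So r1c1=4.
Step 10. [r1c2∈{5}] r1c2's peers cover all but 5, so r1c2=5.
Step 11. [r1c3∈{6}] r1c3 is down to just 6. So r1c3=6.
Step 12. [r1c4∈{3}] r1c4 has the single candidate 3, so r1c4=3.
Step 13. [r3c1∈{2}] nothing but 2 survives at r3c1. So r3c1=2.
Step 14. [r4c5∈{6}] nothing but 6 survives at r4c5 ⇒ r4c5=6.
Step 15. [r4c4∈{2}] r4c4 has the single candidate 2 ⇒ r4c4=2.
Step 16. [r2c1∈{1}] r2c1 has the single candidate 1, so r2c1=1.
Step 17. [r3c5∈{5}] r3c5 is down to just 5. So r3c5=5.

Answer: 4 5 6 3 1 2 / 1 3 2 6 4 5 / 2 6 3 1 5 4 / 5 4 1 2 6 3 / 6 2 4 5 3 1 / 3 1 5 4 2 6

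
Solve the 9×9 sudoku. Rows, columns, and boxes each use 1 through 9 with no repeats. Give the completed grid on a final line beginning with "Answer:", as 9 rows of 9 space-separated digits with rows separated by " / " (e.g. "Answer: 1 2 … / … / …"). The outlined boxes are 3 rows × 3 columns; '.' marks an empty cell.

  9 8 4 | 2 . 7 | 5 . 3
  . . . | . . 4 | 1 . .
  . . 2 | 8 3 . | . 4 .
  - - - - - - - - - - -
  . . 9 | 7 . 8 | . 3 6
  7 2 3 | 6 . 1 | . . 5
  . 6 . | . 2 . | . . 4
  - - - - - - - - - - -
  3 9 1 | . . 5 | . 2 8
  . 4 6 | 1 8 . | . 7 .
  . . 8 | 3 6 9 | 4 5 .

Step 1. [r8c1∈{2,5}] r8c1 is the only open cell in row 8 admitting 5. So r8c1=5.
Step 2. [r3c2∈{1,5,7}] r3c2 is the only open cell in row 3 admitting 5 ⇒ r3c2=5.
Step 3. [r2c8∈{6,8,9}] across row 2, 8 lands solely at r2c8 ⇒ r2c8=8.
Step 4. [r5c8∈{9}] r5c8's peers cover all but 9, so r5c8=9.
Step 5. [r2c5∈{5,9}] r2c5 is the only open cell in col 5 admitting 9. So r2c5=9.
Step 6. [r3c1∈{1,6}] in row 3, 1 fits only at r3c1 ⇒ r3c1=1.
Step 7. [r4c5∈{4,5}] across row 4, 5 lands solely at r4c5 ⇒ r4c5=5.
Step 8. [r6c7∈{7,8}] 7 has one home in row 6: r6c7 ⇒ r6c7=7.
Step 9. [r8c9∈{9}] r8c9's peers cover all but 9 ⇒ r8c9=9.
Step 10. [r2c3∈{7}] only 7 remains possible at r2c3 ⇒ r2c3=7.
Step 11. [r7c5∈{4,7}] 7 has one home in row 7: r7c5 ⇒ r7c5=7.
Step 12. [r7c7∈{6}] r7c7's peers cover all but 6. So r7c7=6.
Step 13. [r1c8∈{6}] only 6 remains possible at r1c8. So r1c8=6.
Step 14. [r7c4∈{4}] r7c4 is down to just 4, so r7c4=4.
Step 15. [r9c2∈{7}] r9c2 has the single candidate 7 ⇒ r9c2=7.
Step 16. [r6c6∈{3}] nothing but 3 survives at r6c6, so r6c6=3.
Step 17. [r4c7∈{2}] r4c7 has the single candidate 2. So r4c7=2.
Step 18. [r4c2∈{1}] r4c2 is down to just 1, so r4c2=1.
Step 19. [r3c9∈{7}] nothing but 7 survives at r3c9. So r3c9=7.
Step 20. [r6c1∈{8}] r6c1's peers cover all but 8 ⇒ r6c1=8.
Step 21. [r9c9∈{1}] nothing but 1 survives at r9c9, so r9c9=1.
Step 22. [r4c1∈{4}] r4c1 has the single candidate 4, so r4c1=4.
Step 23. [r3c6∈{6}] r3c6 is down to just 6, so r3c6=6.
Step 24. [r8c7∈{3}] only 3 remains possible at r8c7 ⇒ r8c7=3.
Step 25. [r5c5∈{4}] nothing but 4 survives at r5c5 ⇒ r5c5=4.
Step 26. [r8c6∈{2}] r8c6's peers cover all but 2, so r8c6=2.
Step 27. [r9c1∈{2}] r9c1 has the single candidate 2 ⇒ r9c1=2.
Step 28. [r1c5∈{1}] r1c5 has the single candidate 1. So r1c5=1.
Step 29. [r3c7∈{9}] only 9 remains possible at r3c7. So r3c7=9.
Step 30. [r2c4∈{5}] r2c4's peers cover all but 5, so r2c4=5.
Step 31. [r5c7∈{8}] r5c7's peers cover all but 8. So r5c7=8.
Step 32. [r6c3∈{5}] only 5 remains possible at r6c3, so r6c3=5.
Step 33. [r2c2∈{3}] r2c2's peers cover all but 3. So r2c2=3.
Step 34. [r2c1∈{6}] r2c1's peers cover all but 6 ⇒ r2c1=6.
Step 35. [r6c8∈{1}] r6c8's peers cover all but 1 ⇒ r6c8=1.
Step 36. [r6c4∈{9}] r6c4 has the single candidate 9. So r6c4=9.
Step 37. [r2c9∈{2}] r2c9's peers cover all but 2 ⇒ r2c9=2.

Answer: 9 8 4 2 1 7 5 6 3 / 6 3 7 5 9 4 1 8 2 / 1 5 2 8 3 6 9 4 7 / 4 1 9 7 5 8 2 3 6 / 7 2 3 6 4 1 8 9 5 / 8 6 5 9 2 3 7 1 4 / 3 9 1 4 7 5 6 2 8 / 5 4 6 1 8 2 3 7 9 / 2 7 8 3 6 9 4 5 1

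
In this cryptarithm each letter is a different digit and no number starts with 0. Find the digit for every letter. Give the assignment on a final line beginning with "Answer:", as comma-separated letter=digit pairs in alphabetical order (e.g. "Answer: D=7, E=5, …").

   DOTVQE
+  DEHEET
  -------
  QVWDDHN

Step 1. [col 1: E + T ≡ N (mod 10)] column 1 (E + T ≡ N (mod 10), carry-in 0) doesn't pin E yet; pick E=2 and continue. So E=2.
Step 2. [col 1: E + T ≡ N (mod 10)] several values work for N in column 1 (E + T ≡ N (mod 10), carry-in 0); try N=6, so N=6.
Step 3. [col 1: E + T ≡ N (mod 10)] from column 1 (E=2, N=6, carry-in 0, digits 2,6 already taken and all letters distinct): T must equal 4. So T=4.
Step 4. [col 2: Q + E ≡ H (mod 10)] Q=1 is one option consistent with column 2 (Q + E ≡ H (mod 10), carry-in 0) — take it. So Q=1.
Step 5. [col 2: Q + E ≡ H (mod 10)] column 2: given Q=1, E=2, carry-in 0, and digits 1,2,4,6 already taken and all letters distinct, Q+E≡H (mod 10) forces H=3 ⇒ H=3.
Step 6. [col 3: V + E ≡ D (mod 10)] column 3 (V + E ≡ D (mod 10), carry-in 0) doesn't pin V yet; pick V=5 and continue. So V=5.
Step 7. [col 3: V + E ≡ D (mod 10)] column 3 reads V+E+carry(0)=D with V=5, E=2; with digits 1,2,3,4,5,6 already taken and all letters distinct, the only value for D is 7. So D=7.
Step 8. [col 5: O + E ≡ W (mod 10)] in column 5 we have O+E≡W with carry-in 0; given E=2 and digits 1,2,3,4,5,6,7 already taken and all letters distinct, that pins W to 0, so W=0.
Step 9. [col 5: O + E ≡ W (mod 10)] column 5: given E=2, W=0, carry-in 0, and digits 0,1,2,3,4,5,6,7 already taken and all letters distinct, O+E≡W (mod 10) forces O=8 ⇒ O=8.

Answer: D=7, E=2, H=3, N=6, O=8, Q=1, T=4, V=5, W=0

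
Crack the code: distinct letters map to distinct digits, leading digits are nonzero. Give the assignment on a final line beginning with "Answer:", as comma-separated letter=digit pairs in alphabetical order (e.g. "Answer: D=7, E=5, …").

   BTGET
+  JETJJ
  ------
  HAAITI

Step 1. [H] H is the leading digit of a 6-digit sum of two 5-digit numbers; the final carry is exactly 1, so H=1.
Step 2. [col 1: T + J ≡ I (mod 10)] no forcing yet in column 1 (carry-in 0); J=4 is free and consistent — try it. So J=4.
Step 3. [col 1: T + J ≡ I (mod 10)] no forcing yet in column 1 (carry-in 0); T=2 is free and consistent — try it ⇒ T=2.
Step 4. [col 1: T + J ≡ I (mod 10)] in column 1 we have T+J≡I with carry-in 0; given T=2, J=4 and digits 1,2,4 already taken and all letters distinct, that pins I to 6, so I=6.
Step 5. [col 2: E + J ≡ T (mod 10)] in column 2 we have E+J≡T with carry-in 0; given J=4, T=2 and digits 1,2,4,6 already taken and all letters distinct, that pins E to 8 ⇒ E=8.
Step 6. [col 3: G + T ≡ I (mod 10)] from column 3 (T=2, I=6, carry-in 1, digits 1,2,4,6,8 already taken and all letters distinct): G must equal 3 ⇒ G=3.
Step 7. [col 4: T + E ≡ A (mod 10)] column 4: given T=2, E=8, carry-in 0, and digits 1,2,3,4,6,8 already taken and all letters distinct, T+E≡A (mod 10) forces A=0. So A=0.
Step 8. [col 5: B + J ≡ A (mod 10)] column 5: given J=4, A=0, carry-in 1, and digits 0,1,2,3,4,6,8 already taken and all letters distinct, B+J≡A (mod 10) forces B=5, so B=5.

Answer: A=0, B=5, E=8, G=3, H=1, I=6, J=4, T=2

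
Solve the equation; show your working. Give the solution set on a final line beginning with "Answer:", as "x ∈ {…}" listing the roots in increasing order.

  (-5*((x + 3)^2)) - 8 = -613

Step 1. [(-5*((x + 3)^2)) - 8 = -613] add 8: x sits inside (… - 8), so sub: -5*((x + 3)^2) = -605.
Step 2. [-5*((x + 3)^2) = -605] -5·(inner) — divide through by -5, so div: (x + 3)^2 = 121.
Step 3. [(x + 3)^2 = 121] LHS squared, RHS 121 ≥ 0: apply √ (±), so sqrt: x + 3 = 11 or -11.
Step 4. [x + 3 = 11 or -11] 3 comes off first (subtract 3). So sub: x = 8 or -14.

Answer: x ∈ {-14, 8}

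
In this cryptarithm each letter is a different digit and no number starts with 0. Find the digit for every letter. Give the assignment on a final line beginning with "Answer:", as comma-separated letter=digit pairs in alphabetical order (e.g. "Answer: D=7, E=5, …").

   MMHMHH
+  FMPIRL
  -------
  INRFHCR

Step 1. [col 1: H + L ≡ R (mod 10)] several values work for L in column 1 (H + L ≡ R (mod 10), carry-in 0); try L=5 ⇒ L=5.
Step 2. [col 1: H + L ≡ R (mod 10)] column 1 (H + L ≡ R (mod 10), carry-in 0) doesn't pin R yet; pick R=3 and continue. So R=3.
Step 3. [I] I is the leading digit of a 7-digit sum of two 6-digit numbers; the final carry is exactly 1. So I=1.
Step 4. [col 1: H + L ≡ R (mod 10)] from column 1 (L=5, R=3, carry-in 0, digits 1,3,5 already taken and all letters distinct): H must equal 8, so H=8.
Step 5. [col 2: H + R ≡ C (mod 10)] column 2: given H=8, R=3, carry-in 1, and digits 1,3,5,8 already taken and all letters distinct, H+R≡C (mod 10) forces C=2 ⇒ C=2.
Step 6. [col 3: M + I ≡ H (mod 10)] column 3: given I=1, H=8, carry-in 1, and digits 1,2,3,5,8 already taken and all letters distinct, M+I≡H (mod 10) forces M=6, so M=6.
Step 7. [col 4: H + P ≡ F (mod 10)] column 4 reads H+P+carry(0)=F with H=8; with digits 1,2,3,5,6,8 already taken and all letters distinct, the only value for F is 7 ⇒ F=7.
Step 8. [col 4: H + P ≡ F (mod 10)] in column 4 we have H+P≡F with carry-in 0; given H=8, F=7 and digits 1,2,3,5,6,7,8 already taken and all letters distinct, that pins P to 9, so P=9.
Step 9. [col 6: M + F ≡ N (mod 10)] column 6: given M=6, F=7, carry-in 1, and digits 1,2,3,5,6,7,8,9 already taken and all letters distinct, M+F≡N (mod 10) forces N=4, so N=4.

Answer: C=2, F=7, H=8, I=1, L=5, M=6, N=4, P=9, R=3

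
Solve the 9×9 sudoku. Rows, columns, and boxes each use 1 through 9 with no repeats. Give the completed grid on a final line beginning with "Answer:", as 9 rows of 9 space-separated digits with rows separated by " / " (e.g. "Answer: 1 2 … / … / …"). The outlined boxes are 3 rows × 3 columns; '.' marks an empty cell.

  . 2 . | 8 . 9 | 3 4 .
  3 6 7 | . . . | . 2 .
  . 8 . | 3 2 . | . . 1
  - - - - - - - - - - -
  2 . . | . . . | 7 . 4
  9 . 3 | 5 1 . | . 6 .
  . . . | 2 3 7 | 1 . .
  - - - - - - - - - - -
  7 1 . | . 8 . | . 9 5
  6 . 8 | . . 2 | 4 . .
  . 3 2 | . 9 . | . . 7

Step 1. [r4c2∈{5}] only 5 remains possible at r4c2 ⇒ r4c2=5.
Step 2. [r5c6∈{4,8}] box 5 places 4 nowhere but r5c6. So r5c6=4.
Step 3. [r7c3∈{4}] r7c3's peers cover all but 4, so r7c3=4.
Step 4. [r7c4∈{6}] r7c4 has the single candidate 6 ⇒ r7c4=6.
Step 5. [r8c5∈{5,7}] in row 8, 5 fits only at r8c5, so r8c5=5.
Step 6. [r9c6∈{1}] r9c6's peers cover all but 1, so r9c6=1.
Step 7. [r9c8∈{8}] only 8 remains possible at r9c8, so r9c8=8.
Step 8. [r4c5∈{6}] only 6 remains possible at r4c5, so r4c5=6.
Step 9. [r3c3∈{5,9}] across col 3, 9 lands solely at r3c3, so r3c3=9.
Step 10. [r2c7∈{5,8,9}] across col 7, 9 lands solely at r2c7. So r2c7=9.
Step 11. [r3c7∈{5,6}] col 7 places 5 nowhere but r3c7 ⇒ r3c7=5.
Step 12. [r5c7∈{2,8}] r5c7 is the only open cell in col 7 admitting 8 ⇒ r5c7=8.
Step 13. [r1c1∈{1,5}] 1 has one home in col 1: r1c1, so r1c1=1.
Step 14. [r8c8∈{1,3}] r8c8 is the only open cell in row 8 admitting 1. So r8c8=1.
Step 15. [r2c5∈{4}] r2c5's peers cover all but 4. So r2c5=4.
Step 16. [r6c1∈{4,8}] 8 has one home in row 6: r6c1 ⇒ r6c1=8.
Step 17. [r8c4∈{7}] r8c4 has the single candidate 7 ⇒ r8c4=7.
Step 18. [r5c2∈{7}] r5c2 is down to just 7. So r5c2=7.
Step 19. [r2c9∈{8}] only 8 remains possible at r2c9, so r2c9=8.
Step 20. [r4c4∈{9}] r4c4 is down to just 9. So r4c4=9.
Step 21. [r7c7∈{2}] only 2 remains possible at r7c7. So r7c7=2.
Step 22. [r3c6∈{6}] r3c6 has the single candidate 6, so r3c6=6.
Step 23. [r7c6∈{3}] r7c6 has the single candidate 3 ⇒ r7c6=3.
Step 24. [r9c7∈{6}] r9c7's peers cover all but 6. So r9c7=6.
Step 25. [r4c6∈{8}] r4c6 has the single candidate 8, so r4c6=8.
Step 26. [r3c1∈{4}] r3c1's peers cover all but 4 ⇒ r3c1=4.
Step 27. [r8c2∈{9}] r8c2's peers cover all but 9. So r8c2=9.
Step 28. [r5c9∈{2}] only 2 remains possible at r5c9 ⇒ r5c9=2.
Step 29. [r1c9∈{6}] r1c9 is down to just 6. So r1c9=6.
Step 30. [r9c1∈{5}] nothing but 5 survives at r9c1 ⇒ r9c1=5.
Step 31. [r1c5∈{7}] r1c5 is down to just 7. So r1c5=7.
Step 32. [r1c3∈{5}] only 5 remains possible at r1c3, so r1c3=5.
Step 33. [r6c2∈{4}] nothing but 4 survives at r6c2, so r6c2=4.
Step 34. [r4c8∈{3}] r4c8 is down to just 3. So r4c8=3.
Step 35. [r6c3∈{6}] r6c3's peers cover all but 6, so r6c3=6.
Step 36. [r4c3∈{1}] r4c3 is down to just 1. So r4c3=1.
Step 37. [r8c9∈{3}] only 3 remains possible at r8c9 ⇒ r8c9=3.
Step 38. [r2c4∈{1}] r2c4's peers cover all but 1 ⇒ r2c4=1.
Step 39. [r9c4∈{4}] r9c4 has the single candidate 4. So r9c4=4.
Step 40. [r2c6∈{5}] r2c6's peers cover all but 5 ⇒ r2c6=5.
Step 41. [r6c8∈{5}] r6c8's peers cover all but 5, so r6c8=5.
Step 42. [r3c8∈{7}] only 7 remains possible at r3c8 ⇒ r3c8=7.
Step 43. [r6c9∈{9}] nothing but 9 survives at r6c9, so r6c9=9.

Answer: 1 2 5 8 7 9 3 4 6 / 3 6 7 1 4 5 9 2 8 / 4 8 9 3 2 6 5 7 1 / 2 5 1 9 6 8 7 3 4 / 9 7 3 5 1 4 8 6 2 / 8 4 6 2 3 7 1 5 9 / 7 1 4 6 8 3 2 9 5 / 6 9 8 7 5 2 4 1 3 / 5 3 2 4 9 1 6 8 7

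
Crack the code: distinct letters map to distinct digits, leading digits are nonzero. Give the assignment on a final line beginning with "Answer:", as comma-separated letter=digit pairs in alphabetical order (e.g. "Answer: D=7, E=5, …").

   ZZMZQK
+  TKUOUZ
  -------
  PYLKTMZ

Step 1. [P] the sum has 7 digits but both addends have 6; that extra leading digit P is the final carry, namely 1 ⇒ P=1.
Step 2. [col 1: K + Z ≡ Z (mod 10)] column 1 reads K+Z+carry(0)=Z with nothing yet; with digits 1 already taken and all letters distinct, the only value for K is 0 ⇒ K=0.
Step 3. [col 1: K + Z ≡ Z (mod 10)] column 1 (K + Z ≡ Z (mod 10), carry-in 0) doesn't pin Z yet; pick Z=8 and continue. So Z=8.
Step 4. [col 2: Q + U ≡ M (mod 10)] several values work for M in column 2 (Q + U ≡ M (mod 10), carry-in 0); try M=3. So M=3.
Step 5. [col 2: Q + U ≡ M (mod 10)] column 2 (Q + U ≡ M (mod 10), carry-in 0) doesn't pin Q yet; pick Q=7 and continue, so Q=7.
Step 6. [col 2: Q + U ≡ M (mod 10)] in column 2 we have Q+U≡M with carry-in 0; given Q=7, M=3 and digits 0,1,3,7,8 already taken and all letters distinct, that pins U to 6 ⇒ U=6.
Step 7. [col 3: Z + O ≡ T (mod 10)] from column 3 (Z=8, carry-in 1, digits 0,1,3,6,7,8 already taken and all letters distinct): T must equal 4 ⇒ T=4.
Step 8. [col 3: Z + O ≡ T (mod 10)] column 3: given Z=8, T=4, carry-in 1, and digits 0,1,3,4,6,7,8 already taken and all letters distinct, Z+O≡T (mod 10) forces O=5 ⇒ O=5.
Step 9. [col 5: Z + K ≡ L (mod 10)] from column 5 (Z=8, K=0, carry-in 1, digits 0,1,3,4,5,6,7,8 already taken and all letters distinct): L must equal 9, so L=9.
Step 10. [col 6: Z + T ≡ Y (mod 10)] from column 6 (Z=8, T=4, carry-in 0, digits 0,1,3,4,5,6,7,8,9 already taken and all letters distinct): Y must equal 2 ⇒ Y=2.

Answer: K=0, L=9, M=3, O=5, P=1, Q=7, T=4, U=6, Y=2, Z=8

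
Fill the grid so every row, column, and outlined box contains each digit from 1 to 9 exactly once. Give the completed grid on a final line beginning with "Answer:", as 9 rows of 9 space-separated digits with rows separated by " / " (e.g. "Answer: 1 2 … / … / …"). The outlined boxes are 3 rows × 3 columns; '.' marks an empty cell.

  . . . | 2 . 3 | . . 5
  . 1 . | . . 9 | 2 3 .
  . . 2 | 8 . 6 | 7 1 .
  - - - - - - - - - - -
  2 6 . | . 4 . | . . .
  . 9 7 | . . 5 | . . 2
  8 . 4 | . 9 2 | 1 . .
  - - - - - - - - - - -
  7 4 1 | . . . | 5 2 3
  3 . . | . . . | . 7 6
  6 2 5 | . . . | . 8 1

Step 1. [r2c4∈{4,5,7}] 4 has one home in box 2: r2c4. So r2c4=4.
Step 2. [r3c5∈{5}] r3c5 has the single candidate 5, so r3c5=5.
Step 3. [r3c9∈{4,9}] across col 9, 4 lands solely at r3c9, so r3c9=4.
Step 4. [r7c6∈{8}] only 8 remains possible at r7c6, so r7c6=8.
Step 5. [r8c3∈{8,9}] in box 7, 9 fits only at r8c3. So r8c3=9.
Step 6. [r5c5∈{1,3,6,8}] 8 has one home in col 5: r5c5 ⇒ r5c5=8.
Step 7. [r4c9∈{7,8,9}] in col 9, 9 fits only at r4c9 ⇒ r4c9=9.
Step 8. [r4c3∈{3}] r4c3's peers cover all but 3 ⇒ r4c3=3.
Step 9. [r6c4∈{3,6,7}] row 6 places 3 nowhere but r6c4. So r6c4=3.
Step 10. [r6c8∈{5,6}] row 6 places 6 nowhere but r6c8. So r6c8=6.
Step 11. [r1c7∈{6,8,9}] 6 has one home in col 7: r1c7. So r1c7=6.
Step 12. [r8c7∈{4}] nothing but 4 survives at r8c7 ⇒ r8c7=4.
Step 13. [r8c6∈{1}] only 1 remains possible at r8c6 ⇒ r8c6=1.
Step 14. [r4c6∈{7}] r4c6's peers cover all but 7, so r4c6=7.
Step 15. [r1c3∈{8}] r1c3's peers cover all but 8, so r1c3=8.
Step 16. [r2c5∈{7}] r2c5's peers cover all but 7. So r2c5=7.
Step 17. [r7c4∈{6,9}] 9 has one home in row 7: r7c4 ⇒ r7c4=9.
Step 18. [r1c8∈{9}] r1c8's peers cover all but 9. So r1c8=9.
Step 19. [r5c1∈{1}] r5c1 has the single candidate 1 ⇒ r5c1=1.
Step 20. [r2c9∈{8}] only 8 remains possible at r2c9. So r2c9=8.
Step 21. [r4c8∈{5}] r4c8's peers cover all but 5, so r4c8=5.
Step 22. [r5c4∈{6}] r5c4 is down to just 6. So r5c4=6.
Step 23. [r9c6∈{4}] r9c6's peers cover all but 4, so r9c6=4.
Step 24. [r5c8∈{4}] r5c8 has the single candidate 4 ⇒ r5c8=4.
Step 25. [r8c4∈{5}] nothing but 5 survives at r8c4. So r8c4=5.
Step 26. [r5c7∈{3}] r5c7 has the single candidate 3. So r5c7=3.
Step 27. [r1c5∈{1}] only 1 remains possible at r1c5, so r1c5=1.
Step 28. [r3c2∈{3}] nothing but 3 survives at r3c2 ⇒ r3c2=3.
Step 29. [r2c3∈{6}] only 6 remains possible at r2c3 ⇒ r2c3=6.
Step 30. [r1c1∈{4}] nothing but 4 survives at r1c1 ⇒ r1c1=4.
Step 31. [r6c9∈{7}] r6c9 has the single candidate 7, so r6c9=7.
Step 32. [r9c5∈{3}] r9c5's peers cover all but 3, so r9c5=3.
Step 33. [r7c5∈{6}] r7c5 has the single candidate 6 ⇒ r7c5=6.
Step 34. [r4c4∈{1}] r4c4 has the single candidate 1, so r4c4=1.
Step 35. [r8c2∈{8}] r8c2's peers cover all but 8 ⇒ r8c2=8.
Step 36. [r9c4∈{7}] r9c4 has the single candidate 7 ⇒ r9c4=7.
Step 37. [r4c7∈{8}] nothing but 8 survives at r4c7, so r4c7=8.
Step 38. [r1c2∈{7}] nothing but 7 survives at r1c2. So r1c2=7.
Step 39. [r6c2∈{5}] r6c2 is down to just 5. So r6c2=5.
Step 40. [r3c1∈{9}] r3c1 is down to just 9, so r3c1=9.
Step 41. [r9c7∈{9}] r9c7 is down to just 9, so r9c7=9.
Step 42. [r8c5∈{2}] r8c5 has the single candidate 2 ⇒ r8c5=2.
Step 43. [r2c1∈{5}] r2c1's peers cover all but 5, so r2c1=5.

Answer: 4 7 8 2 1 3 6 9 5 / 5 1 6 4 7 9 2 3 8 / 9 3 2 8 5 6 7 1 4 / 2 6 3 1 4 7 8 5 9 / 1 9 7 6 8 5 3 4 2 / 8 5 4 3 9 2 1 6 7 / 7 4 1 9 6 8 5 2 3 / 3 8 9 5 2 1 4 7 6 / 6 2 5 7 3 4 9 8 1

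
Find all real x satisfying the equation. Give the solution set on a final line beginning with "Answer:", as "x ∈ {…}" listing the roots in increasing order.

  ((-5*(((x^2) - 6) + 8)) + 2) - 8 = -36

Step 1. [((-5*(((x^2) - 6) + 8)) + 2) - 8 = -36] -8 is outermost — add 8 both sides, so sub: (-5*(((x^2) - 6) + 8)) + 2 = -28.
Step 2. [(-5*(((x^2) - 6) + 8)) + 2 = -28] peel the +2: subtract 2 from each side, so sub: -5*(((x^2) - 6) + 8) = -30.
Step 3. [-5*(((x^2) - 6) + 8) = -30] leading coefficient -5: divide by -5 ⇒ div: ((x^2) - 6) + 8 = 6.
Step 4. [((x^2) - 6) + 8 = 6] the outer +8 inverts by subtracting 8. So sub: (x^2) - 6 = -2.
Step 5. [(x^2) - 6 = -2] add 6: x sits inside (… - 6). So sub: x^2 = 4.
Step 6. [x^2 = 4] √ both sides: 4 ≥ 0 gives two branches. So sqrt: x = 2 or -2.

Answer: x ∈ {-2, 2}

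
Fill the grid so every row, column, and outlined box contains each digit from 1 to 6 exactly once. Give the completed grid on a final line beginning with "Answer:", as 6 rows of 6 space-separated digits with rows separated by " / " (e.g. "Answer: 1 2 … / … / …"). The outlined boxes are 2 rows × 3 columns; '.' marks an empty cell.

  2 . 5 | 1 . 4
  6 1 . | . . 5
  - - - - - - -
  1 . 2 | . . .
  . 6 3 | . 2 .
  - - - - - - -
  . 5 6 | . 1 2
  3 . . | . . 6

Step 1. [r5c1∈{4}] r5c1 is down to just 4. So r5c1=4.
Step 2. [r4c4∈{4,5}] r4c4 is the only open cell in row 4 admitting 4. So r4c4=4.
Step 3. [r3c4∈{3,5,6}] in col 4, 6 fits only at r3c4, so r3c4=6.
Step 4. [r2c5∈{3}] nothing but 3 survives at r2c5. So r2c5=3.
Step 5. [r6c4∈{5}] r6c4's peers cover all but 5, so r6c4=5.
Step 6. [r3c6∈{3}] nothing but 3 survives at r3c6, so r3c6=3.
Step 7. [r2c3∈{4}] only 4 remains possible at r2c3, so r2c3=4.
Step 8. [r4c6∈{1}] r4c6 has the single candidate 1. So r4c6=1.
Step 9. [r1c2∈{3}] r1c2's peers cover all but 3. So r1c2=3.
Step 10. [r1c5∈{6}] only 6 remains possible at r1c5, so r1c5=6.
Step 11. [r6c3∈{1}] r6c3 has the single candidate 1 ⇒ r6c3=1.
Step 12. [r3c5∈{5}] nothing but 5 survives at r3c5, so r3c5=5.
Step 13. [r2c4∈{2}] r2c4's peers cover all but 2 ⇒ r2c4=2.
Step 14. [r3c2∈{4}] r3c2 is down to just 4, so r3c2=4.
Step 15. [r5c4∈{3}] r5c4 has the single candidate 3. So r5c4=3.
Step 16. [r6c5∈{4}] r6c5 is down to just 4. So r6c5=4.
Step 17. [r4c1∈{5}] only 5 remains possible at r4c1. So r4c1=5.
Step 18. [r6c2∈{2}] r6c2 is down to just 2, so r6c2=2.

Answer: 2 3 5 1 6 4 / 6 1 4 2 3 5 / 1 4 2 6 5 3 / 5 6 3 4 2 1 / 4 5 6 3 1 2 / 3 2 1 5 4 6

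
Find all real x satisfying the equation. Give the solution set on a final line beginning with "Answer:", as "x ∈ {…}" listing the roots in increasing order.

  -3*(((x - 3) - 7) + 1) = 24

Step 1. [-3*(((x - 3) - 7) + 1) = 24] leading coefficient -3: divide by -3. So div: ((x - 3) - 7) + 1 = -8.
Step 2. [((x - 3) - 7) + 1 = -8] subtract 1: x sits inside (… + 1). So sub: (x - 3) - 7 = -9.
Step 3. [(x - 3) - 7 = -9] peel the -7: add 7 from each side ⇒ sub: x - 3 = -2.
Step 4. [x - 3 = -2] the outer -3 inverts by adding 3, so sub: x = 1.

Answer: x ∈ {1}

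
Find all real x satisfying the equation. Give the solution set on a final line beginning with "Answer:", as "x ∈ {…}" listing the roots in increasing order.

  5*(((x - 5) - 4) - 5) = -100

Step 1. [5*(((x - 5) - 4) - 5) = -100] LHS = 5·(…); ÷5 both sides. So div: ((x - 5) - 4) - 5 = -20.
Step 2. [((x - 5) - 4) - 5 = -20] the outer -5 inverts by adding 5. So sub: (x - 5) - 4 = -15.
Step 3. [(x - 5) - 4 = -15] 4 comes off first (add 4). So sub: x - 5 = -11.
Step 4. [x - 5 = -11] add 5: x sits inside (… - 5). So sub: x = -6.

Answer: x ∈ {-6}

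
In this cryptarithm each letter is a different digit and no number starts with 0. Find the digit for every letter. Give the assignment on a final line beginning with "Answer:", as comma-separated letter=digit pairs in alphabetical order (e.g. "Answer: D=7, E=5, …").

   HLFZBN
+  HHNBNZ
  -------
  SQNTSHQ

Step 1. [S] S is the leading digit of a 7-digit sum of two 6-digit numbers; the final carry is exactly 1, so S=1.
Step 2. [col 1: N + Z ≡ Q (mod 10)] several values work for Q in column 1 (N + Z ≡ Q (mod 10), carry-in 0); try Q=7. So Q=7.
Step 3. [col 1: N + Z ≡ Q (mod 10)] column 1 (N + Z ≡ Q (mod 10), carry-in 0) doesn't pin Z yet; pick Z=5 and continue ⇒ Z=5.
Step 4. [col 1: N + Z ≡ Q (mod 10)] column 1: given Z=5, Q=7, carry-in 0, and digits 1,5,7 already taken and all letters distinct, N+Z≡Q (mod 10) forces N=2, so N=2.
Step 5. [col 2: B + N ≡ H (mod 10)] column 2 (B + N ≡ H (mod 10), carry-in 0) doesn't pin B yet; pick B=6 and continue. So B=6.
Step 6. [col 2: B + N ≡ H (mod 10)] column 2 reads B+N+carry(0)=H with B=6, N=2; with digits 1,2,5,6,7 already taken and all letters distinct, the only value for H is 8. So H=8.
Step 7. [col 4: F + N ≡ T (mod 10)] from column 4 (N=2, carry-in 1, digits 1,2,5,6,7,8 already taken and all letters distinct): F must equal 0. So F=0.
Step 8. [col 4: F + N ≡ T (mod 10)] in column 4 we have F+N≡T with carry-in 1; given F=0, N=2 and digits 0,1,2,5,6,7,8 already taken and all letters distinct, that pins T to 3. So T=3.
Step 9. [col 5: L + H ≡ N (mod 10)] column 5 reads L+H+carry(0)=N with H=8, N=2; with digits 0,1,2,3,5,6,7,8 already taken and all letters distinct, the only value for L is 4. So L=4.

Answer: B=6, F=0, H=8, L=4, N=2, Q=7, S=1, T=3, Z=5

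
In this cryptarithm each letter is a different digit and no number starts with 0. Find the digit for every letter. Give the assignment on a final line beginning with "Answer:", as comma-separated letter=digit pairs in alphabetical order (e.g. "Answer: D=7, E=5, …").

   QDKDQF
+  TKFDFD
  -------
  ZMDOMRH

Step 1. [col 1: F + D ≡ H (mod 10)] no forcing yet in column 1 (carry-in 0); H=9 is free and consistent — try it ⇒ H=9.
Step 2. [col 1: F + D ≡ H (mod 10)] no forcing yet in column 1 (carry-in 0); D=6 is free and consistent — try it, so D=6.
Step 3. [Z] adding two 6-digit numbers gives at most 6+1 digits, and here it does — Z is that final carry and must be 1, so Z=1.
Step 4. [col 1: F + D ≡ H (mod 10)] column 1: given D=6, H=9, carry-in 0, and digits 1,6,9 already taken and all letters distinct, F+D≡H (mod 10) forces F=3 ⇒ F=3.
Step 5. [col 2: Q + F ≡ R (mod 10)] column 2 (Q + F ≡ R (mod 10), carry-in 0) doesn't pin Q yet; pick Q=5 and continue, so Q=5.
Step 6. [col 2: Q + F ≡ R (mod 10)] column 2: given Q=5, F=3, carry-in 0, and digits 1,3,5,6,9 already taken and all letters distinct, Q+F≡R (mod 10) forces R=8 ⇒ R=8.
Step 7. [col 3: D + D ≡ M (mod 10)] column 3 reads D+D+carry(0)=M with D=6; with digits 1,3,5,6,8,9 already taken and all letters distinct, the only value for M is 2 ⇒ M=2.
Step 8. [col 4: K + F ≡ O (mod 10)] column 4: given F=3, carry-in 1, and digits 1,2,3,5,6,8,9 already taken and all letters distinct, K+F≡O (mod 10) forces O=4. So O=4.
Step 9. [col 4: K + F ≡ O (mod 10)] column 4: given F=3, O=4, carry-in 1, and digits 1,2,3,4,5,6,8,9 already taken and all letters distinct, K+F≡O (mod 10) forces K=0, so K=0.
Step 10. [col 6: Q + T ≡ M (mod 10)] column 6: given Q=5, M=2, carry-in 0, and digits 0,1,2,3,4,5,6,8,9 already taken and all letters distinct, Q+T≡M (mod 10) forces T=7, so T=7.

Answer: D=6, F=3, H=9, K=0, M=2, O=4, Q=5, R=8, T=7, Z=1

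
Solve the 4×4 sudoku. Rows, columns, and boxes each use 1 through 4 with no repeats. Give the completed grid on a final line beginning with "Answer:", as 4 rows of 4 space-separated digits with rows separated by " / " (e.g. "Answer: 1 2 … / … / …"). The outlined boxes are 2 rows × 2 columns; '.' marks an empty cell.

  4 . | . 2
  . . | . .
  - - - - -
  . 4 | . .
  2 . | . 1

Step 1. [r4c2∈{3}] r4c2 is down to just 3 ⇒ r4c2=3.
Step 2. [r1c3∈{1,3}] across row 1, 3 lands solely at r1c3. So r1c3=3.
Step 3. [r2c3∈{1,4}] 1 has one home in col 3: r2c3. So r2c3=1.
Step 4. [r3c3∈{2}] nothing but 2 survives at r3c3, so r3c3=2.
Step 5. [r2c1∈{3}] only 3 remains possible at r2c1 ⇒ r2c1=3.
Step 6. [r3c1∈{1}] r3c1's peers cover all but 1, so r3c1=1.
Step 7. [r2c4∈{4}] r2c4 is down to just 4. So r2c4=4.
Step 8. [r1c2∈{1}] r1c2 has the single candidate 1. So r1c2=1.
Step 9. [r2c2∈{2}] r2c2's peers cover all but 2. So r2c2=2.
Step 10. [r3c4∈{3}] r3c4's peers cover all but 3, so r3c4=3.
Step 11. [r4c3∈{4}] r4c3's peers cover all but 4 ⇒ r4c3=4.

Answer: 4 1 3 2 / 3 2 1 4 / 1 4 2 3 / 2 3 4 1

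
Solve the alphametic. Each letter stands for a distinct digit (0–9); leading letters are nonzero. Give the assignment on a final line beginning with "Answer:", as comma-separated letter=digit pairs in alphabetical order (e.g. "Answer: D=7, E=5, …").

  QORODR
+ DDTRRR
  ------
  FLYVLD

Step 1. [col 1: R + R ≡ D (mod 10)] several values work for D in column 1 (R + R ≡ D (mod 10), carry-in 0); try D=4, so D=4.
Step 2. [col 1: R + R ≡ D (mod 10)] several values work for R in column 1 (R + R ≡ D (mod 10), carry-in 0); try R=2, so R=2.
Step 3. [col 2: D + R ≡ L (mod 10)] column 2 reads D+R+carry(0)=L with D=4, R=2; with digits 2,4 already taken and all letters distinct, the only value for L is 6 ⇒ L=6.
Step 4. [col 3: O + R ≡ V (mod 10)] column 3 (O + R ≡ V (mod 10), carry-in 0) doesn't pin V yet; pick V=3 and continue ⇒ V=3.
Step 5. [col 3: O + R ≡ V (mod 10)] from column 3 (R=2, V=3, carry-in 0, digits 2,3,4,6 already taken and all letters distinct): O must equal 1. So O=1.
Step 6. [col 4: R + T ≡ Y (mod 10)] T=8 is one option consistent with column 4 (R + T ≡ Y (mod 10), carry-in 0) — take it, so T=8.
Step 7. [col 4: R + T ≡ Y (mod 10)] column 4: given R=2, T=8, carry-in 0, and digits 1,2,3,4,6,8 already taken and all letters distinct, R+T≡Y (mod 10) forces Y=0, so Y=0.
Step 8. [col 6: Q + D ≡ F (mod 10)] column 6: given D=4, carry-in 0, and digits 0,1,2,3,4,6,8 already taken and all letters distinct, Q+D≡F (mod 10) forces Q=5 ⇒ Q=5.
Step 9. [col 6: Q + D ≡ F (mod 10)] in column 6 we have Q+D≡F with carry-in 0; given Q=5, D=4 and digits 0,1,2,3,4,5,6,8 already taken and all letters distinct, that pins F to 9, so F=9.

Answer: D=4, F=9, L=6, O=1, Q=5, R=2, T=8, V=3, Y=0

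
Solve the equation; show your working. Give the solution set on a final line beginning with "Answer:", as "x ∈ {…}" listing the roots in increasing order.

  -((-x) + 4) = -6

Step 1. [-((-x) + 4) = -6] leading − — multiply by −1. So neg: (-x) + 4 = 6.
Step 2. [(-x) + 4 = 6] the outer +4 inverts by subtracting 4 ⇒ sub: -x = 2.
Step 3. [-x = 2] LHS negated; negate both sides, so neg: x = -2.

Answer: x ∈ {-2}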